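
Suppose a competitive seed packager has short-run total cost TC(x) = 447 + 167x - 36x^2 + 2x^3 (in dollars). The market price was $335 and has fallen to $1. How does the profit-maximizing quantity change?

Output falls from 14 to 0 (the firm shuts down)

MC = 167 - 72x + 6x^2; the shutdown threshold is min AVC = $5 (at x = 9).
At P = $335 ≥ min AVC, set P = MC on the rising branch: x = 14.
At P = $1 < min AVC = $5, price no longer covers variable cost at any output, so the firm shuts down: x = 0.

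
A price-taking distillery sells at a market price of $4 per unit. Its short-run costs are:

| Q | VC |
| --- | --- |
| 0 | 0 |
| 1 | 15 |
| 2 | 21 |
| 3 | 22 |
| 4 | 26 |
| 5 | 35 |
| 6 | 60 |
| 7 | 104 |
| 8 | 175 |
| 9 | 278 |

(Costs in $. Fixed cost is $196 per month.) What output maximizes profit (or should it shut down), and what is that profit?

Q = 0 (shut down); profit = -$196

Profit at each row (π = 4Q − TC): Q=0: -196; Q=1: -207; Q=2: -209; Q=3: -206; Q=4: -206; Q=5: -211; Q=6: -232; Q=7: -272; Q=8: -339; Q=9: -438.
Profit is highest at Q = 0. Equivalently, the lowest AVC in the table is 26/4 ≈ $6.50 at Q = 4, and P = $4 falls below it — price never covers variable cost, so the firm shuts down and loses only its fixed cost.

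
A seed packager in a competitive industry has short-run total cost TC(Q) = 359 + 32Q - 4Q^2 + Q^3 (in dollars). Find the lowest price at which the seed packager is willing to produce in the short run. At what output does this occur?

$28 per unit, at Q = 2

The firm shuts down when price falls below the minimum of average variable cost. AVC = VC/Q = 32 - 4Q + Q^2.
dAVC/dQ = -4 + 2Q = 0 gives Q = 2. min AVC = 32 - 4·2 + 2^2 = 28.
For P < $28 the firm produces nothing.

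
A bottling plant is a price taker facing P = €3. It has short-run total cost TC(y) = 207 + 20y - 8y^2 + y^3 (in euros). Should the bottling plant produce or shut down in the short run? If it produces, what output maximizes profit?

Shut down

From TC, MC = TC'(y) = 20 - 16y + 3y^2 and AVC = VC/y = 20 - 8y + y^2.
AVC hits its minimum where MC = AVC, at y = 4, giving min AVC = 20 - 8·4 + 4^2 = €4.
With P < min AVC (€3 < €4), every unit sold adds to the loss.
Best response: produce nothing and absorb the €207 fixed cost.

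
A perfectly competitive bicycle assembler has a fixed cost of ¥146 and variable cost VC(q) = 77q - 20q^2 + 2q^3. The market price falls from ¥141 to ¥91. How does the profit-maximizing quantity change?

MC = 77 - 40q + 6q^2; the shutdown threshold is min AVC = ¥27 (at q = 5).
With P = ¥141 above the shutdown price, P = MC gives q = 8.
At P = ¥91 ≥ min AVC, set P = MC: q = 7. The firm stays open but cuts output.

Output falls from 8 to 7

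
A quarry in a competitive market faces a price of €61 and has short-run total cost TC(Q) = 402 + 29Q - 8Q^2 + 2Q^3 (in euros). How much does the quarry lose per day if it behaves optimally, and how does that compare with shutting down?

Profit = -€274 at Q = 4

AVC = 29 - 8Q + 2Q^2 has its minimum €21 at Q = 2; price €61 clears that bar, so the firm operates.
MC = 29 - 16Q + 6Q^2. Setting P = MC and taking the root on the rising branch gives Q* = 4.
TR = 61·4 = 244. TC = 402 + 116 = 518. Profit = 244 − 518 = -€274.
That loss of €274 beats the €402 the firm would lose by shutting down; producing recovers €128 of fixed cost.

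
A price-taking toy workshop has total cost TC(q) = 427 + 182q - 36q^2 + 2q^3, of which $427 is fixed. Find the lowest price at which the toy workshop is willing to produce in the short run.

Short-run supply begins at min AVC. From VC = 182q - 36q^2 + 2q^3, AVC = 182 - 36q + 2q^2.
dAVC/dq = -36 + 4q = 0 gives q = 9. min AVC = 182 - 36·9 + 2·9^2 = 20.
The firm shuts down for any P below $20.

$20 per unit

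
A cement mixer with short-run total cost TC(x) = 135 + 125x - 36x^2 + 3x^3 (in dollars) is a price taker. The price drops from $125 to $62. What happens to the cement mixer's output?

MC = 125 - 72x + 9x^2; the shutdown threshold is min AVC = $17 (at x = 6).
At P = $125 ≥ min AVC, set P = MC on the rising branch: x = 8.
At P = $62 ≥ min AVC, set P = MC: x = 7. The firm stays open but cuts output.

Output falls from 8 to 7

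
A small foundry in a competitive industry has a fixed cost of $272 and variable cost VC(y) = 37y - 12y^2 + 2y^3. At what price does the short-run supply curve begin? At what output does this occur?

$19 per unit, at y = 3

The shutdown price is the minimum of AVC. VC = 37y - 12y^2 + 2y^3, so AVC = 37 - 12y + 2y^2.
At the minimum of AVC, MC = AVC. MC = 37 - 24y + 6y^2; setting MC = AVC gives 4y^2 - 12y = 0, so y = 3. min AVC = 19.
So the shutdown price is $19.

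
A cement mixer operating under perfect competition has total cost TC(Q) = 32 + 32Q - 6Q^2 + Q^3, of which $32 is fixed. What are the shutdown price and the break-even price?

Shutdown price = $23; break-even price = $32

Shutdown price = min AVC. AVC = 32 - 6Q + Q^2, with vertex at Q = 3 and minimum $23.
ATC = 32/Q + 32 - 6Q + Q^2. Setting dATC/dQ = −32/Q^2 − 6 + 2Q = 0 gives Q = 4 (since 2·4^3 − 6·4^2 = 32).
min ATC = 32/4 + 32 − 6·4 + 4^2 = $32. That is the break-even price.
Between these two prices the firm operates at a loss; above $32 it earns a profit.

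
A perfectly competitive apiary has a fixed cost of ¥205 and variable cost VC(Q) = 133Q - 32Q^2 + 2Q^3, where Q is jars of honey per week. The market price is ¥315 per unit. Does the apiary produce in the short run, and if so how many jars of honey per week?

Produce at Q = 13

Strip out fixed cost: VC = 133Q - 32Q^2 + 2Q^3. Then AVC = 133 - 32Q + 2Q^2 and MC = 133 - 64Q + 6Q^2.
AVC hits its minimum where MC = AVC, at Q = 8, giving min AVC = 133 - 32·8 + 2·8^2 = ¥5.
Because ¥315 ≥ ¥5, revenue can cover variable cost; the firm operates.
P = MC gives -182 - 64Q + 6Q^2 = 0, with roots -7/3 and 13. Take the larger (rising MC): Q* = 13.
Check: AVC at Q = 13 is ¥55 ≤ P, so revenue covers variable cost.
Profit = P·Q − TC = 315·13 − 920 = ¥3175.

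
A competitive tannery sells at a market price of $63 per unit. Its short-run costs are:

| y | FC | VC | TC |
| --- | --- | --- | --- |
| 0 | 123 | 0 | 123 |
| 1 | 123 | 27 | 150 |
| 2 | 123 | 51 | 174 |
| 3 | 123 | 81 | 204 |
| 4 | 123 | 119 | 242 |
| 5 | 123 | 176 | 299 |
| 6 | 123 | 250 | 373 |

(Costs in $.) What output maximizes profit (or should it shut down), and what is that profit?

Compute π = P·y − TC at each output: y=0: -123; y=1: -87; y=2: -48; y=3: -15; y=4: 10; y=5: 16; y=6: 5.
Profit is maximized at y = 5. AVC there is 176/5 = $35.20 ≤ P, so producing beats shutting down (which would give -$123).

y = 5; profit = $16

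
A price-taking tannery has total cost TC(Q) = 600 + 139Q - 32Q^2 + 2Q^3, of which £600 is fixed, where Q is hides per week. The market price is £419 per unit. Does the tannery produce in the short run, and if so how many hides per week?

Produce at Q = 14

Variable cost is VC = 139Q - 32Q^2 + 2Q^3, so AVC = VC/Q = 139 - 32Q + 2Q^2 and MC = dTC/dQ = 139 - 64Q + 6Q^2.
AVC hits its minimum where MC = AVC, at Q = 8, giving min AVC = 139 - 32·8 + 2·8^2 = £11.
P = £419 exceeds min AVC = £11, so the firm stays open.
P = MC gives -280 - 64Q + 6Q^2 = 0, with roots -10/3 and 14. Take the larger (rising MC): Q* = 14.
Check: AVC at Q = 14 is £83 ≤ P, so revenue covers variable cost.
Profit = P·Q − TC = 419·14 − 1762 = £4104.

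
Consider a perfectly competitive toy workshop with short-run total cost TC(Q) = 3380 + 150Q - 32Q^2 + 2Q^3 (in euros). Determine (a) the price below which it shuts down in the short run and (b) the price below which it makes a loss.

Shutdown price = €22; break-even price = €332

AVC = 150 - 32Q + 2Q^2; minimized at Q = 8, giving min AVC = €22. That is the shutdown price.
ATC = 3380/Q + 150 - 32Q + 2Q^2. Setting dATC/dQ = −3380/Q^2 − 32 + 4Q = 0 gives Q = 13 (since 4·13^3 − 32·13^2 = 3380).
min ATC = 3380/13 + 150 − 32·13 + 2·13^2 = €332. That is the break-even price.
Between these two prices the firm operates at a loss; above €332 it earns a profit.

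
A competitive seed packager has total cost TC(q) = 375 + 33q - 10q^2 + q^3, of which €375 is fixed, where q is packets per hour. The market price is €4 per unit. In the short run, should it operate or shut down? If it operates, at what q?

Shut down

From TC, MC = TC'(q) = 33 - 20q + 3q^2 and AVC = VC/q = 33 - 10q + q^2.
AVC is minimized where dAVC/dq = -10 + 2q = 0, at q = 5; min AVC = 33 - 10·5 + 5^2 = €8.
P = €4 lies below min AVC = €8; no output level covers variable cost.
The firm minimizes its loss by shutting down and losing only its fixed cost of €375.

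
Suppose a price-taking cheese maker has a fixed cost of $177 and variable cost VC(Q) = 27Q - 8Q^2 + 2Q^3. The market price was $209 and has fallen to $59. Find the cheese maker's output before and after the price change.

Output falls from 7 to 4

MC = 27 - 16Q + 6Q^2; the shutdown threshold is min AVC = $19 (at Q = 2).
With P = $209 above the shutdown price, P = MC gives Q = 7.
At P = $59 ≥ min AVC, set P = MC: Q = 4. The firm stays open but cuts output.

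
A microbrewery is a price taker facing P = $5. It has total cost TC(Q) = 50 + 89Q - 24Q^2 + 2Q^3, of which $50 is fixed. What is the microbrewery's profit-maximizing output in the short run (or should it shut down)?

Shut down

Variable cost is VC = 89Q - 24Q^2 + 2Q^3, so AVC = VC/Q = 89 - 24Q + 2Q^2 and MC = dTC/dQ = 89 - 48Q + 6Q^2.
AVC hits its minimum where MC = AVC, at Q = 6, giving min AVC = 89 - 24·6 + 2·6^2 = $17.
With P < min AVC ($5 < $17), every unit sold adds to the loss.
Best response: produce nothing and absorb the $50 fixed cost.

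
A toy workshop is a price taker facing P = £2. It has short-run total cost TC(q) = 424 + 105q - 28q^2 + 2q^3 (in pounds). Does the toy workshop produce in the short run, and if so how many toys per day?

Shut down

Strip out fixed cost: VC = 105q - 28q^2 + 2q^3. Then AVC = 105 - 28q + 2q^2 and MC = 105 - 56q + 6q^2.
AVC hits its minimum where MC = AVC, at q = 7, giving min AVC = 105 - 28·7 + 2·7^2 = £7.
Since P = £2 < min AVC = £7, price fails to cover variable cost at any output.
Best response: produce nothing and absorb the £424 fixed cost.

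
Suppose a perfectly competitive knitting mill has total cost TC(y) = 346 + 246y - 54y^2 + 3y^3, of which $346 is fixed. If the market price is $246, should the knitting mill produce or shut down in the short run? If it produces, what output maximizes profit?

Strip out fixed cost: VC = 246y - 54y^2 + 3y^3. Then AVC = 246 - 54y + 3y^2 and MC = 246 - 108y + 9y^2.
The AVC parabola has its vertex at y = 54/6 = 9, where AVC = 246 - 54·9 + 3·9^2 = $3.
Because $246 ≥ $3, revenue can cover variable cost; the firm operates.
Solving P = MC: -108y + 9y^2 = 0 ⇒ y = 0 or 12. On the upward-sloping branch, y* = 12.
Check: AVC at y = 12 is $30 ≤ P, so revenue covers variable cost.
Profit = P·y − TC = 246·12 − 706 = $2246.

Produce at y = 12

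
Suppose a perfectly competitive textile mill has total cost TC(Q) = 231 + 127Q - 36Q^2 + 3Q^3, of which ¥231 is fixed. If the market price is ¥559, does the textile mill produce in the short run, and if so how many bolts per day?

From TC, MC = TC'(Q) = 127 - 72Q + 9Q^2 and AVC = VC/Q = 127 - 36Q + 3Q^2.
The AVC parabola has its vertex at Q = 36/6 = 6, where AVC = 127 - 36·6 + 3·6^2 = ¥19.
Because ¥559 ≥ ¥19, revenue can cover variable cost; the firm operates.
Solving P = MC: -432 - 72Q + 9Q^2 = 0 ⇒ Q = -4 or 12. On the upward-sloping branch, Q* = 12.
Check: AVC at Q = 12 is ¥127 ≤ P, so revenue covers variable cost.
Profit = P·Q − TC = 559·12 − 1755 = ¥4953.

Produce at Q = 12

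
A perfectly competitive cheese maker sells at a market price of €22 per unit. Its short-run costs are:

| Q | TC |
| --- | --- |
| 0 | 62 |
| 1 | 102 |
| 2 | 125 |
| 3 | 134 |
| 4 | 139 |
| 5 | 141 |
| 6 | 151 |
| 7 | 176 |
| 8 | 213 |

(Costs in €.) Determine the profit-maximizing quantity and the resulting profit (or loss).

Q = 6; profit = -€19

Compute π = P·Q − TC at each output: Q=0: -62; Q=1: -80; Q=2: -81; Q=3: -68; Q=4: -51; Q=5: -31; Q=6: -19; Q=7: -22; Q=8: -37.
Profit is maximized at Q = 6. AVC there is 89/6 = €14.83 ≤ P, so producing beats shutting down (which would give -€62).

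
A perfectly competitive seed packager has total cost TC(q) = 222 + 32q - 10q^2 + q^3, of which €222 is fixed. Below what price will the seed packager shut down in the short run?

€7 per unit

The firm shuts down when price falls below the minimum of average variable cost. AVC = VC/q = 32 - 10q + q^2.
At the minimum of AVC, MC = AVC. MC = 32 - 20q + 3q^2; setting MC = AVC gives 2q^2 - 10q = 0, so q = 5. min AVC = 7.
The firm shuts down for any P below €7.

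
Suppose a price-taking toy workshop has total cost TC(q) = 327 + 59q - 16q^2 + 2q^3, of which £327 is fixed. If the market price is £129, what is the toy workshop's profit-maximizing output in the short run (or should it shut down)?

Produce at q = 7

Strip out fixed cost: VC = 59q - 16q^2 + 2q^3. Then AVC = 59 - 16q + 2q^2 and MC = 59 - 32q + 6q^2.
AVC hits its minimum where MC = AVC, at q = 4, giving min AVC = 59 - 16·4 + 2·4^2 = £27.
Because £129 ≥ £27, revenue can cover variable cost; the firm operates.
Solving P = MC: -70 - 32q + 6q^2 = 0 ⇒ q = -5/3 or 7. On the upward-sloping branch, q* = 7.
Check: AVC at q = 7 is £45 ≤ P, so revenue covers variable cost.
Profit = P·q − TC = 129·7 − 642 = £261.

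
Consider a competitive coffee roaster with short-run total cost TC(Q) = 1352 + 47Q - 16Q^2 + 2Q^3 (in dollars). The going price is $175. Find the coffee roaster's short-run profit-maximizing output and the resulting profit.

AVC = 47 - 16Q + 2Q^2; min AVC = $15 at Q = 4. Since P = $175 ≥ min AVC, the firm produces.
With MC = 47 - 32Q + 6Q^2, P = MC on the upward-sloping part at Q* = 8.
TR = 175·8 = 1400. TC = 1352 + 376 = 1728. Profit = 1400 − 1728 = -$328.
Shutting down would mean losing the fixed cost of $1352, so operating at a loss of $328 is better by $1024.

Profit = -$328 at Q = 8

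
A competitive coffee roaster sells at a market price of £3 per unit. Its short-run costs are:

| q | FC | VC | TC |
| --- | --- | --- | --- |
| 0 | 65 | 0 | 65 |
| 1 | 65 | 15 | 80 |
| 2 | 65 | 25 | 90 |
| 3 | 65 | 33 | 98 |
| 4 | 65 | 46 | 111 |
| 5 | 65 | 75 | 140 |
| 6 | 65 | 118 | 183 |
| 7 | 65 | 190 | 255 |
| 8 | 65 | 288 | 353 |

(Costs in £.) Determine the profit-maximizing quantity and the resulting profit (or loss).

Tabulate TR − TC: q=0: -65; q=1: -77; q=2: -84; q=3: -89; q=4: -99; q=5: -125; q=6: -165; q=7: -234; q=8: -329.
Profit is highest at q = 0. Equivalently, the lowest AVC in the table is 33/3 ≈ £11 at q = 3, and P = £3 falls below it — price never covers variable cost, so the firm shuts down and loses only its fixed cost.

q = 0 (shut down); profit = -£65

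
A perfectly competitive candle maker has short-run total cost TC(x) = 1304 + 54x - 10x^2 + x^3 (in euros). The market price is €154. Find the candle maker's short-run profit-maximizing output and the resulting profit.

AVC = 54 - 10x + x^2; min AVC = €29 at x = 5. Since P = €154 ≥ min AVC, the firm produces.
MC = 54 - 20x + 3x^2. Setting P = MC and taking the root on the rising branch gives x* = 10.
TR = 154·10 = 1540. TC = 1304 + 540 = 1844. Profit = 1540 − 1844 = -€304.
Shutting down would mean losing the fixed cost of €1304, so operating at a loss of €304 is better by €1000.

Profit = -€304 at x = 10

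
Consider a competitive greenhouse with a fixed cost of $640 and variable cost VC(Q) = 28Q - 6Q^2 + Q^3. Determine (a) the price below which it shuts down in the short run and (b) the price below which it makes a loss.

Shutdown price = $19; break-even price = $124

AVC = 28 - 6Q + Q^2; minimized at Q = 3, giving min AVC = $19. That is the shutdown price.
ATC = 640/Q + 28 - 6Q + Q^2. Setting dATC/dQ = −640/Q^2 − 6 + 2Q = 0 gives Q = 8 (since 2·8^3 − 6·8^2 = 640).
min ATC = 640/8 + 28 − 6·8 + 8^2 = $124. That is the break-even price.
For $19 ≤ P < $124 the firm produces at a loss; below $19 it shuts down.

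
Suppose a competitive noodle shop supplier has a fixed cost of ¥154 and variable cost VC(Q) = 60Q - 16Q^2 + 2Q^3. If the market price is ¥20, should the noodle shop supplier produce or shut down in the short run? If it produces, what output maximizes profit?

Shut down

Variable cost is VC = 60Q - 16Q^2 + 2Q^3, so AVC = VC/Q = 60 - 16Q + 2Q^2 and MC = dTC/dQ = 60 - 32Q + 6Q^2.
The AVC parabola has its vertex at Q = 16/4 = 4, where AVC = 60 - 16·4 + 2·4^2 = ¥28.
With P < min AVC (¥20 < ¥28), every unit sold adds to the loss.
Best response: produce nothing and absorb the ¥154 fixed cost.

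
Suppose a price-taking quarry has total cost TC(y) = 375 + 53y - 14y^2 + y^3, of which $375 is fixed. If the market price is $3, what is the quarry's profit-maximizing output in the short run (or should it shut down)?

From TC, MC = TC'(y) = 53 - 28y + 3y^2 and AVC = VC/y = 53 - 14y + y^2.
AVC is minimized where dAVC/dy = -14 + 2y = 0, at y = 7; min AVC = 53 - 14·7 + 7^2 = $4.
P = $3 lies below min AVC = $4; no output level covers variable cost.
The firm minimizes its loss by shutting down and losing only its fixed cost of $375.

Shut down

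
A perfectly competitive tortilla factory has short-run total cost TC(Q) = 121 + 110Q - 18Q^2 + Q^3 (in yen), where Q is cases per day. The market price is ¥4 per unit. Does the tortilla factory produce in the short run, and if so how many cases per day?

From TC, MC = TC'(Q) = 110 - 36Q + 3Q^2 and AVC = VC/Q = 110 - 18Q + Q^2.
AVC is minimized where dAVC/dQ = -18 + 2Q = 0, at Q = 9; min AVC = 110 - 18·9 + 9^2 = ¥29.
With P < min AVC (¥4 < ¥29), every unit sold adds to the loss.
Best response: produce nothing and absorb the ¥121 fixed cost.

Shut down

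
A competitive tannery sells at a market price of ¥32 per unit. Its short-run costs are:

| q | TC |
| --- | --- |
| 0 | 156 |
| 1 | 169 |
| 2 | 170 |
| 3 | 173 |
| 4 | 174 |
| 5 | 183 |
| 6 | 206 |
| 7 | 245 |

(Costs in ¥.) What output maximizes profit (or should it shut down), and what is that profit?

q = 6; profit = -¥14

Profit at each row (π = 32q − TC): q=0: -156; q=1: -137; q=2: -106; q=3: -77; q=4: -46; q=5: -23; q=6: -14; q=7: -21.
Profit is maximized at q = 6. AVC there is 50/6 = ¥8.33 ≤ P, so producing beats shutting down (which would give -¥156).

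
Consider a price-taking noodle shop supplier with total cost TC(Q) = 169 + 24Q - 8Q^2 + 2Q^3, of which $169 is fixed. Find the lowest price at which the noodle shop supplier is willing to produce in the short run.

$16 per unit

Short-run supply begins at min AVC. From VC = 24Q - 8Q^2 + 2Q^3, AVC = 24 - 8Q + 2Q^2.
dAVC/dQ = -8 + 4Q = 0 gives Q = 2. min AVC = 24 - 8·2 + 2·2^2 = 16.
The firm shuts down for any P below $16.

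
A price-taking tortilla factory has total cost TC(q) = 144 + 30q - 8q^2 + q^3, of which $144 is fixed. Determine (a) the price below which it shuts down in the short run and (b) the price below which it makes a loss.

Shutdown price = $14; break-even price = $42

Shutdown price = min AVC. AVC = 30 - 8q + q^2, with vertex at q = 4 and minimum $14.
ATC = 144/q + 30 - 8q + q^2. Setting dATC/dq = −144/q^2 − 8 + 2q = 0 gives q = 6 (since 2·6^3 − 8·6^2 = 144).
min ATC = 144/6 + 30 − 8·6 + 6^2 = $42. That is the break-even price.
For $14 ≤ P < $42 the firm produces at a loss; below $14 it shuts down.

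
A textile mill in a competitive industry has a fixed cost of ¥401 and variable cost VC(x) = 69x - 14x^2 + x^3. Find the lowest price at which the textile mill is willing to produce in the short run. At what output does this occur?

¥20 per unit, at x = 7

Short-run supply begins at min AVC. From VC = 69x - 14x^2 + x^3, AVC = 69 - 14x + x^2.
dAVC/dx = -14 + 2x = 0 gives x = 7. min AVC = 69 - 14·7 + 7^2 = 20.
So the shutdown price is ¥20.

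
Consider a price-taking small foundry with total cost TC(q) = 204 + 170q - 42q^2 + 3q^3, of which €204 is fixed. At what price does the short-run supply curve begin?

€23 per unit

Short-run supply begins at min AVC. From VC = 170q - 42q^2 + 3q^3, AVC = 170 - 42q + 3q^2.
At the minimum of AVC, MC = AVC. MC = 170 - 84q + 9q^2; setting MC = AVC gives 6q^2 - 42q = 0, so q = 7. min AVC = 23.
So the shutdown price is €23.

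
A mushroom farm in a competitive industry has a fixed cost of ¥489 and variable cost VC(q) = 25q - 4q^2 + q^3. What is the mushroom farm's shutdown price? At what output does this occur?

The shutdown price is the minimum of AVC. VC = 25q - 4q^2 + q^3, so AVC = 25 - 4q + q^2.
dAVC/dq = -4 + 2q = 0 gives q = 2. min AVC = 25 - 4·2 + 2^2 = 21.
So the shutdown price is ¥21.

¥21 per unit, at q = 2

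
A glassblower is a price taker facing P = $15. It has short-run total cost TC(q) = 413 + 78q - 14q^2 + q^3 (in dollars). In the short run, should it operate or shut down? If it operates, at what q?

From TC, MC = TC'(q) = 78 - 28q + 3q^2 and AVC = VC/q = 78 - 14q + q^2.
The AVC parabola has its vertex at q = 14/2 = 7, where AVC = 78 - 14·7 + 7^2 = $29.
With P < min AVC ($15 < $29), every unit sold adds to the loss.
The firm minimizes its loss by shutting down and losing only its fixed cost of $413.

Shut down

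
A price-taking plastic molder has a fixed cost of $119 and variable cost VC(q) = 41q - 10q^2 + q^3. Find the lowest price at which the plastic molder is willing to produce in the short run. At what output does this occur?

$16 per unit, at q = 5

The firm shuts down when price falls below the minimum of average variable cost. AVC = VC/q = 41 - 10q + q^2.
dAVC/dq = -10 + 2q = 0 gives q = 5. min AVC = 41 - 10·5 + 5^2 = 16.
The firm shuts down for any P below $16.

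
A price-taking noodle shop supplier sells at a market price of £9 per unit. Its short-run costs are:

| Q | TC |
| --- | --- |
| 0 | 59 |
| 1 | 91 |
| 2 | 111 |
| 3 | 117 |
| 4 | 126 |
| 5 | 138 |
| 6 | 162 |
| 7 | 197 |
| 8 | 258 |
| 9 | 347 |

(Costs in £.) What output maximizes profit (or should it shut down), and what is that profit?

Q = 0 (shut down); profit = -£59

Compute π = P·Q − TC at each output: Q=0: -59; Q=1: -82; Q=2: -93; Q=3: -90; Q=4: -90; Q=5: -93; Q=6: -108; Q=7: -134; Q=8: -186; Q=9: -266.
Profit is highest at Q = 0. Equivalently, the lowest AVC in the table is 79/5 ≈ £15.80 at Q = 5, and P = £9 falls below it — price never covers variable cost, so the firm shuts down and loses only its fixed cost.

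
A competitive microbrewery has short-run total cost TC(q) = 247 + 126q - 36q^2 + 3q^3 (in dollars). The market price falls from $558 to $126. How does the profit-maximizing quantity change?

AVC = 126 - 36q + 3q^2, minimized at q = 6 where min AVC = $18. MC = 126 - 72q + 9q^2.
With P = $558 above the shutdown price, P = MC gives q = 12.
At P = $126 ≥ min AVC, set P = MC: q = 8. The firm stays open but cuts output.

Output falls from 12 to 8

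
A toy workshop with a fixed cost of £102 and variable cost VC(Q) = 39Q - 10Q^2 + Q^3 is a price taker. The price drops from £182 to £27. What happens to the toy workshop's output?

Output falls from 11 to 6

AVC = 39 - 10Q + Q^2, minimized at Q = 5 where min AVC = £14. MC = 39 - 20Q + 3Q^2.
With P = £182 above the shutdown price, P = MC gives Q = 11.
At P = £27 ≥ min AVC, set P = MC: Q = 6. The firm stays open but cuts output.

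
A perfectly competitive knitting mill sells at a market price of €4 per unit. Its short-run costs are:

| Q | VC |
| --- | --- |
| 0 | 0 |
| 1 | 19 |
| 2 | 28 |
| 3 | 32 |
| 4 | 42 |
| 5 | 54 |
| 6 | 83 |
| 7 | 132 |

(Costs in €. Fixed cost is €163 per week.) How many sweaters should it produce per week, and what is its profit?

Tabulate TR − TC: Q=0: -163; Q=1: -178; Q=2: -183; Q=3: -183; Q=4: -189; Q=5: -197; Q=6: -222; Q=7: -267.
Profit is highest at Q = 0. Equivalently, the lowest AVC in the table is 42/4 ≈ €10.50 at Q = 4, and P = €4 falls below it — price never covers variable cost, so the firm shuts down and loses only its fixed cost.

Q = 0 (shut down); profit = -€163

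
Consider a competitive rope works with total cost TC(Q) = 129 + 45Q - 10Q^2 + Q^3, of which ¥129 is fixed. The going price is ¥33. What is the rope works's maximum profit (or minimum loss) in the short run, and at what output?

Profit = -¥57 at Q = 6

AVC = 45 - 10Q + Q^2; min AVC = ¥20 at Q = 5. Since P = ¥33 ≥ min AVC, the firm produces.
MC = 45 - 20Q + 3Q^2. Setting P = MC and taking the root on the rising branch gives Q* = 6.
TR = 33·6 = 198. TC = 129 + 126 = 255. Profit = 198 − 255 = -¥57.
By producing, the firm covers all variable cost plus ¥72 of fixed cost; shutting down would lose the full ¥129.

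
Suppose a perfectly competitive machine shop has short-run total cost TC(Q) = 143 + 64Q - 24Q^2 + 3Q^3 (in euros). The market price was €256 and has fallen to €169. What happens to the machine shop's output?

AVC = 64 - 24Q + 3Q^2, minimized at Q = 4 where min AVC = €16. MC = 64 - 48Q + 9Q^2.
With P = €256 above the shutdown price, P = MC gives Q = 8.
At P = €169 ≥ min AVC, set P = MC: Q = 7. The firm stays open but cuts output.

Output falls from 8 to 7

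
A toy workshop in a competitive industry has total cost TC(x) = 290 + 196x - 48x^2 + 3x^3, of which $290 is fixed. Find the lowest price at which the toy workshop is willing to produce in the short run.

$4 per unit

Short-run supply begins at min AVC. From VC = 196x - 48x^2 + 3x^3, AVC = 196 - 48x + 3x^2.
dAVC/dx = -48 + 6x = 0 gives x = 8. min AVC = 196 - 48·8 + 3·8^2 = 4.
The firm shuts down for any P below $4.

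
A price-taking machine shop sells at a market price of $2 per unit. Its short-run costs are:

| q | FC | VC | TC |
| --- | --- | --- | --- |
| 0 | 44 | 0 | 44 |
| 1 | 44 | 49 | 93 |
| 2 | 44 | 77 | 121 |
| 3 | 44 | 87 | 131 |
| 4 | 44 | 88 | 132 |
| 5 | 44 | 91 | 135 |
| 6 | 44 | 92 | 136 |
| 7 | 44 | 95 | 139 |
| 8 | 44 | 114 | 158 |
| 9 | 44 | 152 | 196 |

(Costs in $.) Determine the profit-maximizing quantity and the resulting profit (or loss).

Tabulate TR − TC: q=0: -44; q=1: -91; q=2: -117; q=3: -125; q=4: -124; q=5: -125; q=6: -124; q=7: -125; q=8: -142; q=9: -178.
Profit is highest at q = 0. Equivalently, the lowest AVC in the table is 95/7 ≈ $13.57 at q = 7, and P = $2 falls below it — price never covers variable cost, so the firm shuts down and loses only its fixed cost.

q = 0 (shut down); profit = -$44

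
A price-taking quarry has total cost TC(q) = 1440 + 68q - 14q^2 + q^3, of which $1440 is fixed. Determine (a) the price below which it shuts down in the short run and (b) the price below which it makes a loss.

Shutdown price = min AVC. AVC = 68 - 14q + q^2, with vertex at q = 7 and minimum $19.
ATC = 1440/q + 68 - 14q + q^2. Setting dATC/dq = −1440/q^2 − 14 + 2q = 0 gives q = 12 (since 2·12^3 − 14·12^2 = 1440).
min ATC = 1440/12 + 68 − 14·12 + 12^2 = $164. That is the break-even price.
Between these two prices the firm operates at a loss; above $164 it earns a profit.

Shutdown price = $19; break-even price = $164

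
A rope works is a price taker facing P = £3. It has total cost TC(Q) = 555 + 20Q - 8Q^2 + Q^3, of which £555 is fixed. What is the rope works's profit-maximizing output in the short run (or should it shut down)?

Shut down

From TC, MC = TC'(Q) = 20 - 16Q + 3Q^2 and AVC = VC/Q = 20 - 8Q + Q^2.
AVC hits its minimum where MC = AVC, at Q = 4, giving min AVC = 20 - 8·4 + 4^2 = £4.
With P < min AVC (£3 < £4), every unit sold adds to the loss.
Shutting down limits the loss to fixed cost, £555.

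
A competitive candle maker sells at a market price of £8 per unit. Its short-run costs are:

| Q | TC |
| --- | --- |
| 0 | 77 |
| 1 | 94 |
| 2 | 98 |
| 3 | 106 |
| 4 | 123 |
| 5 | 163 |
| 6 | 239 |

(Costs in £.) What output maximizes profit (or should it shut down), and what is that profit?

Q = 0 (shut down); profit = -£77

Compute π = P·Q − TC at each output: Q=0: -77; Q=1: -86; Q=2: -82; Q=3: -82; Q=4: -91; Q=5: -123; Q=6: -191.
Profit is highest at Q = 0. Equivalently, the lowest AVC in the table is 29/3 ≈ £9.67 at Q = 3, and P = £8 falls below it — price never covers variable cost, so the firm shuts down and loses only its fixed cost.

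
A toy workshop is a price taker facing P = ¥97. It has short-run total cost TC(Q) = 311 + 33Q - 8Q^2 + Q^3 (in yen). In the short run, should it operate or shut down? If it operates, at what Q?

Produce at Q = 8

Variable cost is VC = 33Q - 8Q^2 + Q^3, so AVC = VC/Q = 33 - 8Q + Q^2 and MC = dTC/dQ = 33 - 16Q + 3Q^2.
The AVC parabola has its vertex at Q = 8/2 = 4, where AVC = 33 - 8·4 + 4^2 = ¥17.
Because ¥97 ≥ ¥17, revenue can cover variable cost; the firm operates.
Set P = MC: 97 = 33 - 16Q + 3Q^2 → -64 - 16Q + 3Q^2 = 0. The roots are Q = -8/3 and Q = 8; the profit-maximizing output is on the rising part of MC, so Q* = 8.
Check: AVC at Q = 8 is ¥33 ≤ P, so revenue covers variable cost.
Profit = P·Q − TC = 97·8 − 575 = ¥201.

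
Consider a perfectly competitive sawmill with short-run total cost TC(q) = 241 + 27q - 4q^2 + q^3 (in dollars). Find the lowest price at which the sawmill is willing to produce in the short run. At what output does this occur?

$23 per unit, at q = 2

Short-run supply begins at min AVC. From VC = 27q - 4q^2 + q^3, AVC = 27 - 4q + q^2.
dAVC/dq = -4 + 2q = 0 gives q = 2. min AVC = 27 - 4·2 + 2^2 = 23.
So the shutdown price is $23.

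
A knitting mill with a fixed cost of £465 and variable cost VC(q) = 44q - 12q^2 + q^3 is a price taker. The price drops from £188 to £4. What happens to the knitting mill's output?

Output falls from 12 to 0 (the firm shuts down)

MC = 44 - 24q + 3q^2; the shutdown threshold is min AVC = £8 (at q = 6).
At P = £188 ≥ min AVC, set P = MC on the rising branch: q = 12.
At P = £4 < min AVC = £8, price no longer covers variable cost at any output, so the firm shuts down: q = 0.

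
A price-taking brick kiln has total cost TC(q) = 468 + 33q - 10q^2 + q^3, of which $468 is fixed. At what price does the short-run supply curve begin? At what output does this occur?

Short-run supply begins at min AVC. From VC = 33q - 10q^2 + q^3, AVC = 33 - 10q + q^2.
dAVC/dq = -10 + 2q = 0 gives q = 5. min AVC = 33 - 10·5 + 5^2 = 8.
The firm shuts down for any P below $8.

$8 per unit, at q = 5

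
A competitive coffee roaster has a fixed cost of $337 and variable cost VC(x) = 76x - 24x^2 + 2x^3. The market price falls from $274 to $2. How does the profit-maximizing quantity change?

Output falls from 11 to 0 (the firm shuts down)

AVC = 76 - 24x + 2x^2, minimized at x = 6 where min AVC = $4. MC = 76 - 48x + 6x^2.
With P = $274 above the shutdown price, P = MC gives x = 11.
At P = $2 < min AVC = $4, price no longer covers variable cost at any output, so the firm shuts down: x = 0.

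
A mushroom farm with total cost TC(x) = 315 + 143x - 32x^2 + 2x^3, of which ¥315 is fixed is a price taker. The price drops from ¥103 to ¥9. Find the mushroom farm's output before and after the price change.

Output falls from 10 to 0 (the firm shuts down)

MC = 143 - 64x + 6x^2; the shutdown threshold is min AVC = ¥15 (at x = 8).
With P = ¥103 above the shutdown price, P = MC gives x = 10.
At P = ¥9 < min AVC = ¥15, price no longer covers variable cost at any output, so the firm shuts down: x = 0.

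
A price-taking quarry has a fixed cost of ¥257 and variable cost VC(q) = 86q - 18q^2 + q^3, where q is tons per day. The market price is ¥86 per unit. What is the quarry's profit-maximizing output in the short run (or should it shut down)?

Variable cost is VC = 86q - 18q^2 + q^3, so AVC = VC/q = 86 - 18q + q^2 and MC = dTC/dq = 86 - 36q + 3q^2.
AVC is minimized where dAVC/dq = -18 + 2q = 0, at q = 9; min AVC = 86 - 18·9 + 9^2 = ¥5.
Since P = ¥86 ≥ min AVC = ¥5, price covers variable cost and the firm should produce.
P = MC gives -36q + 3q^2 = 0, with roots 0 and 12. Take the larger (rising MC): q* = 12.
Check: AVC at q = 12 is ¥14 ≤ P, so revenue covers variable cost.
Profit = P·q − TC = 86·12 − 425 = ¥607.

Produce at q = 12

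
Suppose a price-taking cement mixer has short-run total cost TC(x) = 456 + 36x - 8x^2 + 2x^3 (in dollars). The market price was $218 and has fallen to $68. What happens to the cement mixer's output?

Output falls from 7 to 4

AVC = 36 - 8x + 2x^2, minimized at x = 2 where min AVC = $28. MC = 36 - 16x + 6x^2.
At P = $218 ≥ min AVC, set P = MC on the rising branch: x = 7.
At P = $68 ≥ min AVC, set P = MC: x = 4. The firm stays open but cuts output.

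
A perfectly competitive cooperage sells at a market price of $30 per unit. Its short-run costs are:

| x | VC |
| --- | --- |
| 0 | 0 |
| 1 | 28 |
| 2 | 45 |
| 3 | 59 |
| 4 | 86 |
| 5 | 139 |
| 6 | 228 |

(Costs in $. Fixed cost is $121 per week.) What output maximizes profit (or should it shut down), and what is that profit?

Tabulate TR − TC: x=0: -121; x=1: -119; x=2: -106; x=3: -90; x=4: -87; x=5: -110; x=6: -169.
Profit is maximized at x = 4. AVC there is 86/4 = $21.50 ≤ P, so producing beats shutting down (which would give -$121).

x = 4; profit = -$87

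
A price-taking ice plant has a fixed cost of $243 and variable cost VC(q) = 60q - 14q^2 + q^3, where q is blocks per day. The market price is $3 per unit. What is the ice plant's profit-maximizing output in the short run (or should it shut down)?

Shut down

From TC, MC = TC'(q) = 60 - 28q + 3q^2 and AVC = VC/q = 60 - 14q + q^2.
AVC hits its minimum where MC = AVC, at q = 7, giving min AVC = 60 - 14·7 + 7^2 = $11.
Since P = $3 < min AVC = $11, price fails to cover variable cost at any output.
Shutting down limits the loss to fixed cost, $243.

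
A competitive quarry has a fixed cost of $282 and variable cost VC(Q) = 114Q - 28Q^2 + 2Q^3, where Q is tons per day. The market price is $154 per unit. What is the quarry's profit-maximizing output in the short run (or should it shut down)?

Strip out fixed cost: VC = 114Q - 28Q^2 + 2Q^3. Then AVC = 114 - 28Q + 2Q^2 and MC = 114 - 56Q + 6Q^2.
AVC is minimized where dAVC/dQ = -28 + 4Q = 0, at Q = 7; min AVC = 114 - 28·7 + 2·7^2 = $16.
Because $154 ≥ $16, revenue can cover variable cost; the firm operates.
Solving P = MC: -40 - 56Q + 6Q^2 = 0 ⇒ Q = -2/3 or 10. On the upward-sloping branch, Q* = 10.
Check: AVC at Q = 10 is $34 ≤ P, so revenue covers variable cost.
Profit = P·Q − TC = 154·10 − 622 = $918.

Produce at Q = 10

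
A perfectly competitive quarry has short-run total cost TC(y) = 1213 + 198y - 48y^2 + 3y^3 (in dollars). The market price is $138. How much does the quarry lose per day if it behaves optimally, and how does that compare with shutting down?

Profit = -$13 at y = 10

AVC = 198 - 48y + 3y^2; min AVC = $6 at y = 8. Since P = $138 ≥ min AVC, the firm produces.
With MC = 198 - 96y + 9y^2, P = MC on the upward-sloping part at y* = 10.
TR = 138·10 = 1380. TC = 1213 + 180 = 1393. Profit = 1380 − 1393 = -$13.
Shutting down would mean losing the fixed cost of $1213, so operating at a loss of $13 is better by $1200.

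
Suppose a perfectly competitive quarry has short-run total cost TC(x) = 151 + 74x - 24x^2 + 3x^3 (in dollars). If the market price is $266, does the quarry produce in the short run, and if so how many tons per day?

Produce at x = 8

Strip out fixed cost: VC = 74x - 24x^2 + 3x^3. Then AVC = 74 - 24x + 3x^2 and MC = 74 - 48x + 9x^2.
AVC hits its minimum where MC = AVC, at x = 4, giving min AVC = 74 - 24·4 + 3·4^2 = $26.
P = $266 exceeds min AVC = $26, so the firm stays open.
Solving P = MC: -192 - 48x + 9x^2 = 0 ⇒ x = -8/3 or 8. On the upward-sloping branch, x* = 8.
Check: AVC at x = 8 is $74 ≤ P, so revenue covers variable cost.
Profit = P·x − TC = 266·8 − 743 = $1385.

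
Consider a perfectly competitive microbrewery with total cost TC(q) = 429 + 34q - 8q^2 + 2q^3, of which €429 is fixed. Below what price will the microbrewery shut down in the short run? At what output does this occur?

The shutdown price is the minimum of AVC. VC = 34q - 8q^2 + 2q^3, so AVC = 34 - 8q + 2q^2.
At the minimum of AVC, MC = AVC. MC = 34 - 16q + 6q^2; setting MC = AVC gives 4q^2 - 8q = 0, so q = 2. min AVC = 26.
So the shutdown price is €26.

€26 per unit, at q = 2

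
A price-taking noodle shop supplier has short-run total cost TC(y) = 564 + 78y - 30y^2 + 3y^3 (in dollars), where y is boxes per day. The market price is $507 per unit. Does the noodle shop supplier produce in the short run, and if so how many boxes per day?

Strip out fixed cost: VC = 78y - 30y^2 + 3y^3. Then AVC = 78 - 30y + 3y^2 and MC = 78 - 60y + 9y^2.
AVC hits its minimum where MC = AVC, at y = 5, giving min AVC = 78 - 30·5 + 3·5^2 = $3.
Since P = $507 ≥ min AVC = $3, price covers variable cost and the firm should produce.
Set P = MC: 507 = 78 - 60y + 9y^2 → -429 - 60y + 9y^2 = 0. The roots are y = -13/3 and y = 11; the profit-maximizing output is on the rising part of MC, so y* = 11.
Check: AVC at y = 11 is $111 ≤ P, so revenue covers variable cost.
Profit = P·y − TC = 507·11 − 1785 = $3792.

Produce at y = 11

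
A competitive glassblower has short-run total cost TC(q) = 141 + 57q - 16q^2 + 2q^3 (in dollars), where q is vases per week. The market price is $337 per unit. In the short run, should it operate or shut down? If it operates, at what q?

Variable cost is VC = 57q - 16q^2 + 2q^3, so AVC = VC/q = 57 - 16q + 2q^2 and MC = dTC/dq = 57 - 32q + 6q^2.
The AVC parabola has its vertex at q = 16/4 = 4, where AVC = 57 - 16·4 + 2·4^2 = $25.
Because $337 ≥ $25, revenue can cover variable cost; the firm operates.
Set P = MC: 337 = 57 - 32q + 6q^2 → -280 - 32q + 6q^2 = 0. The roots are q = -14/3 and q = 10; the profit-maximizing output is on the rising part of MC, so q* = 10.
Check: AVC at q = 10 is $97 ≤ P, so revenue covers variable cost.
Profit = P·q − TC = 337·10 − 1111 = $2259.

Produce at q = 10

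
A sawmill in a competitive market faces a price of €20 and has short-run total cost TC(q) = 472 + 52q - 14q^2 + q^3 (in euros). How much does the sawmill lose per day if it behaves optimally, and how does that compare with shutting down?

Profit = -€344 at q = 8

AVC = 52 - 14q + q^2; min AVC = €3 at q = 7. Since P = €20 ≥ min AVC, the firm produces.
With MC = 52 - 28q + 3q^2, P = MC on the upward-sloping part at q* = 8.
TR = 20·8 = 160. TC = 472 + 32 = 504. Profit = 160 − 504 = -€344.
That loss of €344 beats the €472 the firm would lose by shutting down; producing recovers €128 of fixed cost.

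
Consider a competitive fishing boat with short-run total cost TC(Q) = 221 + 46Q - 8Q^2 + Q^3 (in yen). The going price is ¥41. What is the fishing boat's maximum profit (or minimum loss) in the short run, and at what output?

Profit = -¥171 at Q = 5

AVC = 46 - 8Q + Q^2; min AVC = ¥30 at Q = 4. Since P = ¥41 ≥ min AVC, the firm produces.
With MC = 46 - 16Q + 3Q^2, P = MC on the upward-sloping part at Q* = 5.
TR = 41·5 = 205. TC = 221 + 155 = 376. Profit = 205 − 376 = -¥171.
By producing, the firm covers all variable cost plus ¥50 of fixed cost; shutting down would lose the full ¥221.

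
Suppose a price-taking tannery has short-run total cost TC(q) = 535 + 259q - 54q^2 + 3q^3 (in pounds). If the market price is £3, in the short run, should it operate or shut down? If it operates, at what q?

Shut down

Variable cost is VC = 259q - 54q^2 + 3q^3, so AVC = VC/q = 259 - 54q + 3q^2 and MC = dTC/dq = 259 - 108q + 9q^2.
AVC hits its minimum where MC = AVC, at q = 9, giving min AVC = 259 - 54·9 + 3·9^2 = £16.
With P < min AVC (£3 < £16), every unit sold adds to the loss.
Best response: produce nothing and absorb the £535 fixed cost.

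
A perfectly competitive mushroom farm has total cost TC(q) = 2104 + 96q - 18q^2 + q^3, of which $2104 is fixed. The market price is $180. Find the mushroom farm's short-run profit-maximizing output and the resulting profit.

Profit = -$144 at q = 14

AVC = 96 - 18q + q^2 has its minimum $15 at q = 9; price $180 clears that bar, so the firm operates.
With MC = 96 - 36q + 3q^2, P = MC on the upward-sloping part at q* = 14.
TR = 180·14 = 2520. TC = 2104 + 560 = 2664. Profit = 2520 − 2664 = -$144.
Shutting down would mean losing the fixed cost of $2104, so operating at a loss of $144 is better by $1960.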